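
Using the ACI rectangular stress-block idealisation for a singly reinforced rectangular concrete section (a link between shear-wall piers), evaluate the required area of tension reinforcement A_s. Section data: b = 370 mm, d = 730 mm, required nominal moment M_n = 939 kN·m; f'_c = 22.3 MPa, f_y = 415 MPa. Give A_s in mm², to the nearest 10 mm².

With M_n = 0.85 f'_c a b (d − a/2), solve the quadratic for a:
a = d − √(d² − 2M_n/(0.85 f'_c b)) = 730 − √(730² − 2 × 939×10⁶/(0.85 × 22.3 × 370)) = 215.10 mm.
A_s = 0.85 f'_c a b / f_y = 0.85 × 22.3 × 215.10 × 370 / 415 = 3635.1 mm².

A_s ≈ 3640 mm²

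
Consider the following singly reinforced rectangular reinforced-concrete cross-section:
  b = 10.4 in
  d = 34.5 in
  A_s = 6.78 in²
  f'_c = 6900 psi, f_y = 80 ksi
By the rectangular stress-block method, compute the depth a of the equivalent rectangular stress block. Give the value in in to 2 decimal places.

T = A_s f_y = 6.78 × 80 = 542.4 kips.
a = T/(0.85 f'_c b) = 542.4/(0.85 × 6.9 × 10.4) = 8.89 in.

a ≈ 8.89 in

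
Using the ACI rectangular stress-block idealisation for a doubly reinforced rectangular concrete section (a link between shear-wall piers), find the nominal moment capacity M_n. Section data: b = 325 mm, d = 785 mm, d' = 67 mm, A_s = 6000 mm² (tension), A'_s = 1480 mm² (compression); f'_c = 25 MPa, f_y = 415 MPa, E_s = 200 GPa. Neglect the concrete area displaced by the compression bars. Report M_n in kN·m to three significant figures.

M_n ≈ 1660 kN·m

Assume both tension and compression steel yield.
Net tension couple steel: A_s − A'_s = 4520 mm².
a = (A_s − A'_s) f_y / (0.85 f'_c b) = 1875800/(0.85 × 25 × 325) = 271.61 mm.
c = a/β₁ = 271.61/0.85 = 319.54 mm; ε'_s = 0.003(c − d')/c = 0.0024 ≥ f_y/E_s = 0.0021, so compression steel does yield.
M_n = (A_s − A'_s) f_y (d − a/2) + A'_s f_y (d − d') = [1875800 × (785 − 135.805) + 614200 × (785 − 67)] × 10⁻⁶ = 1217.76 + 441.00 = 1658.76 kN·m.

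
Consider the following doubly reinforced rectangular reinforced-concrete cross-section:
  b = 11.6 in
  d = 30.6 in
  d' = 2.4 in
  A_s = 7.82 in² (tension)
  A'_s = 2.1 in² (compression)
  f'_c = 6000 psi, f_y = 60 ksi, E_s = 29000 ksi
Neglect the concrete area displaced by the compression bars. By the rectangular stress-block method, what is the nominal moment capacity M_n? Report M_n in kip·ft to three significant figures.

M_n ≈ 1090 kip·ft

Assume both steels yield.
a = (A_s − A'_s) f_y/(0.85 f'_c b) = (7.82 − 2.1) × 60/(0.85 × 6 × 11.6) = 5.801 in.
c = a/β₁ = 5.801/0.75 = 7.735 in; ε'_s = 0.003(c − d')/c = 0.0021 ≥ ε_y = 0.0021, so the compression steel yields.
M_n = (A_s − A'_s) f_y (d − a/2) + A'_s f_y (d − d') = 343.2 × (30.6 − 2.9005) + 126 × (30.6 − 2.4) = 9506.5 + 3553.2 = 13059.7 kip·in = 13059.7/12 = 1088.31 kip·ft.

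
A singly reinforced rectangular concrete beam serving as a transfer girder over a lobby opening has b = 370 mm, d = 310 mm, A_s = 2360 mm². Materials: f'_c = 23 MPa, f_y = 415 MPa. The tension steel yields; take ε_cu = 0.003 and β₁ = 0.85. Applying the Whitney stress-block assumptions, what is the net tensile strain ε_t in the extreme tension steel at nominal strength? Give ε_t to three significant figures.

ε_t ≈ 0.00284

a = A_s f_y/(0.85 f'_c b) = 135.40 mm.
β₁ = 0.85, so c = a/β₁ = 135.40/0.85 = 159.29 mm.
From the linear strain diagram with ε_cu = 0.003: ε_t = 0.003 (d − c)/c = 0.003 × (310 − 159.29)/159.29 = 0.00284.
ε_t < 0.004 — the section is over-reinforced for flexure under ACI limits.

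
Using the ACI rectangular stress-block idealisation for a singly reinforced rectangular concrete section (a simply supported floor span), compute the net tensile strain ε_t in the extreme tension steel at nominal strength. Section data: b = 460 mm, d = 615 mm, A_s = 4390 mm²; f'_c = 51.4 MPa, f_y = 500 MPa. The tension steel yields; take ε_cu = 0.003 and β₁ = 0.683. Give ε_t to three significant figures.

ε_t ≈ 0.00854

a = A_s f_y/(0.85 f'_c b) = 109.22 mm.
β₁ = 0.683, so c = a/β₁ = 109.22/0.683 = 159.91 mm.
From the linear strain diagram with ε_cu = 0.003: ε_t = 0.003 (d − c)/c = 0.003 × (615 − 159.91)/159.91 = 0.00854.
Since ε_t ≥ 0.005, the section is tension-controlled.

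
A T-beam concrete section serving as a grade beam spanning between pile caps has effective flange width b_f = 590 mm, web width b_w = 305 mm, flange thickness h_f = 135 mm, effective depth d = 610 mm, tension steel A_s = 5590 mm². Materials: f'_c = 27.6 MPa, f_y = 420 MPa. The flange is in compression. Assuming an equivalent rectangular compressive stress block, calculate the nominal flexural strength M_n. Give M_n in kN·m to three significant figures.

Tension: T = A_s f_y = 5590 × 420 = 2347800 N.
Try a within the flange: a = T/(0.85 f'_c b_f) = 2347800/(0.85 × 27.6 × 590) = 169.62 mm.
a = 169.62 > h_f = 135 mm: the block extends into the web. Split into flange-overhang and web parts.
C_f = 0.85 f'_c (b_f − b_w) h_f = 0.85 × 27.6 × (590 − 305) × 135 = 902624 N.
Remaining web compression depth: a_w = (T − C_f)/(0.85 f'_c b_w) = (2347800 − 902624)/(0.85 × 27.6 × 305) = 201.97 mm.
M_n = C_f(d − h_f/2) + (T − C_f)(d − a_w/2) = 902624 × (610 − 67.5) + 1445176 × (610 − 100.985) = 489.67 + 735.62 = 1225.29 × 10⁶ N·mm.
M_n = 1225.29 kN·m.

M_n ≈ 1230 kN·m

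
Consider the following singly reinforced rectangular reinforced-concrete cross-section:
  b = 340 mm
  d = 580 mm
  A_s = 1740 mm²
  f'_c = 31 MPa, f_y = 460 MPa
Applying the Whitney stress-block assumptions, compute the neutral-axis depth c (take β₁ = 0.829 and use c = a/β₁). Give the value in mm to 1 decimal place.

c ≈ 107.8 mm

T = A_s f_y = 1740 × 460 = 800400 N = 800.4 kN.
Setting C = 0.85 f'_c a b equal to T: a = 800400/(0.85 × 31 × 340) = 89.340 mm.
With β₁ = 0.829, c = a/β₁ = 89.340/0.829 = 107.8 mm.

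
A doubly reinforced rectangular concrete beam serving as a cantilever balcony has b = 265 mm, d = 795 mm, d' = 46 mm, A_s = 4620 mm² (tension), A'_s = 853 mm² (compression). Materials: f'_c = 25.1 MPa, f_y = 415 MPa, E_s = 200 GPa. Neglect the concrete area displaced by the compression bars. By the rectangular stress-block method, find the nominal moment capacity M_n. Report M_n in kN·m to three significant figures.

Assume both tension and compression steel yield.
Net tension couple steel: A_s − A'_s = 3767 mm².
a = (A_s − A'_s) f_y / (0.85 f'_c b) = 1563305/(0.85 × 25.1 × 265) = 276.51 mm.
c = a/β₁ = 276.51/0.85 = 325.31 mm; ε'_s = 0.003(c − d')/c = 0.0026 ≥ f_y/E_s = 0.0021, so compression steel does yield.
M_n = (A_s − A'_s) f_y (d − a/2) + A'_s f_y (d − d') = [1563305 × (795 − 138.255) + 353995 × (795 − 46)] × 10⁻⁶ = 1026.69 + 265.14 = 1291.83 kN·m.

M_n ≈ 1290 kN·m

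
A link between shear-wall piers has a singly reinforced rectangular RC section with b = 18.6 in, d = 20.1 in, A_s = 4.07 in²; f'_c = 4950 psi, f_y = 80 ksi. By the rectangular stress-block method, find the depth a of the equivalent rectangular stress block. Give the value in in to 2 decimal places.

T = A_s f_y = 4.07 × 80 = 325.6 kips.
a = T/(0.85 f'_c b) = 325.6/(0.85 × 4.95 × 18.6) = 4.16 in.

a ≈ 4.16 in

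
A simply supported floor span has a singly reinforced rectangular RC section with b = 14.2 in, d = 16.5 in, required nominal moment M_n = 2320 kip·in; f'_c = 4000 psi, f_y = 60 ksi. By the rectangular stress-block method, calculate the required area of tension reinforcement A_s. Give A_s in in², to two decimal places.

From M_n = 0.85 f'_c a b (d − a/2):
a = d − √(d² − 2M_n/(0.85 f'_c b)) = 16.5 − √(16.5² − 2 × 2320/(0.85 × 4 × 14.2)) = 3.228 in.
A_s = 0.85 f'_c a b / f_y = 0.85 × 4 × 3.228 × 14.2 / 60 = 2.597 in².

A_s ≈ 2.60 in²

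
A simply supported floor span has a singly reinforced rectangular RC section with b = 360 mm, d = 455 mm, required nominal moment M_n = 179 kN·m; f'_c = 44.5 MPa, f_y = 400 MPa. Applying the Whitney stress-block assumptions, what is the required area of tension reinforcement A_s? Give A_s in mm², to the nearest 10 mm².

A_s ≈ 1020 mm²

With M_n = 0.85 f'_c a b (d − a/2), solve the quadratic for a:
a = d − √(d² − 2M_n/(0.85 f'_c b)) = 455 − √(455² − 2 × 179×10⁶/(0.85 × 44.5 × 360)) = 29.87 mm.
A_s = 0.85 f'_c a b / f_y = 0.85 × 44.5 × 29.87 × 360 / 400 = 1016.8 mm².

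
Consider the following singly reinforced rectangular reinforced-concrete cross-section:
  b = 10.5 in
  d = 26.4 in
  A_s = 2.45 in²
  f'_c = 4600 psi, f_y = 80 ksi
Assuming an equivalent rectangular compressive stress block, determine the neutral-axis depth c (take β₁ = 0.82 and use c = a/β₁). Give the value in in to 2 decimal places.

c ≈ 5.82 in

T = A_s f_y = 2.45 × 80 = 196 kips.
a = T/(0.85 f'_c b) = 196/(0.85 × 4.6 × 10.5) = 4.7741 in.
With β₁ = 0.82, c = a/β₁ = 4.7741/0.82 = 5.82 in.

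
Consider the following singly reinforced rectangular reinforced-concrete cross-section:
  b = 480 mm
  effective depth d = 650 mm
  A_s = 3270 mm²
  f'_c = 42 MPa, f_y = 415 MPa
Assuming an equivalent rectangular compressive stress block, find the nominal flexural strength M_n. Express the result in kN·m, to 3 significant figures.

T = A_s f_y = 3270 × 415 = 1357050 N = 1357.05 kN.
From C = T: a = T/(0.85 f'_c b) = 1357050/(0.85 × 42 × 480) = 79.19 mm.
M_n = T(d − a/2) = 1357.05 kN × (650 − 39.595) mm = 828.35 kN·m.

M_n ≈ 828 kN·m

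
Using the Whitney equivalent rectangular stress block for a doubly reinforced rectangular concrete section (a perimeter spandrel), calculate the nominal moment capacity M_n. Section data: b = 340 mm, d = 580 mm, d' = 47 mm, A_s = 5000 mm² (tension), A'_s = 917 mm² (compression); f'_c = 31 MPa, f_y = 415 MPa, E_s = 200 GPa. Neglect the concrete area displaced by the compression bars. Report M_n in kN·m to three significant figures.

Assume both tension and compression steel yield.
Net tension couple steel: A_s − A'_s = 4083 mm².
a = (A_s − A'_s) f_y / (0.85 f'_c b) = 1694445/(0.85 × 31 × 340) = 189.13 mm.
c = a/β₁ = 189.13/0.829 = 228.14 mm; ε'_s = 0.003(c − d')/c = 0.0024 ≥ f_y/E_s = 0.0021, so compression steel does yield.
M_n = (A_s − A'_s) f_y (d − a/2) + A'_s f_y (d − d') = [1694445 × (580 − 94.565) + 380555 × (580 − 47)] × 10⁻⁶ = 822.54 + 202.84 = 1025.38 kN·m.

M_n ≈ 1030 kN·m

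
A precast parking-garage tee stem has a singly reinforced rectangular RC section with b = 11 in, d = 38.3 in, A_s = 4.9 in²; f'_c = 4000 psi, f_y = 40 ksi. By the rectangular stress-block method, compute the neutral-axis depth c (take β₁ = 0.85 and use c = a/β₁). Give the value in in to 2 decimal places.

T = A_s f_y = 4.9 × 40 = 196 kips.
a = T/(0.85 f'_c b) = 196/(0.85 × 4 × 11) = 5.2406 in.
With β₁ = 0.85, c = a/β₁ = 5.2406/0.85 = 6.17 in.

c ≈ 6.17 in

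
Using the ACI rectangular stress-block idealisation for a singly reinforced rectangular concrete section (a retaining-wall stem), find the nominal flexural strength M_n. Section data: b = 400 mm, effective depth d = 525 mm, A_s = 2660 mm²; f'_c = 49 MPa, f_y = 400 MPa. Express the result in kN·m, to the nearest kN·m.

T = A_s f_y = 2660 × 400 = 1064000 N = 1064 kN.
From C = T: a = T/(0.85 f'_c b) = 1064000/(0.85 × 49 × 400) = 63.87 mm.
M_n = T(d − a/2) = 1064 kN × (525 − 31.935) mm = 524.62 kN·m.

M_n ≈ 525 kN·m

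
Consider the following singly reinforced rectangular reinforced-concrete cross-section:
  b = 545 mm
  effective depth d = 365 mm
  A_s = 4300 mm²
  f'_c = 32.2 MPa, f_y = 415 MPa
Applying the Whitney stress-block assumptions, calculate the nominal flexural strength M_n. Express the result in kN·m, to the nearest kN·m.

M_n ≈ 545 kN·m

T = A_s f_y = 4300 × 415 = 1784500 N = 1784.5 kN.
From C = T: a = T/(0.85 f'_c b) = 1784500/(0.85 × 32.2 × 545) = 119.63 mm.
M_n = T(d − a/2) = 1784.5 kN × (365 − 59.815) mm = 544.60 kN·m.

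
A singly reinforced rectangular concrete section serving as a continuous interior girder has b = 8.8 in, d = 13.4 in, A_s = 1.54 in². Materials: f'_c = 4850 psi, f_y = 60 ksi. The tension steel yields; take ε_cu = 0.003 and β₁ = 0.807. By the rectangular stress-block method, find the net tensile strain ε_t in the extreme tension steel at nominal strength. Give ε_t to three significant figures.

a = A_s f_y/(0.85 f'_c b) = 2.547 in.
β₁ = 0.807, so c = a/β₁ = 2.547/0.807 = 3.156 in.
From the linear strain diagram with ε_cu = 0.003: ε_t = 0.003 (d − c)/c = 0.003 × (13.4 − 3.156)/3.156 = 0.00974.
Since ε_t ≥ 0.005, the section is tension-controlled.

ε_t ≈ 0.00974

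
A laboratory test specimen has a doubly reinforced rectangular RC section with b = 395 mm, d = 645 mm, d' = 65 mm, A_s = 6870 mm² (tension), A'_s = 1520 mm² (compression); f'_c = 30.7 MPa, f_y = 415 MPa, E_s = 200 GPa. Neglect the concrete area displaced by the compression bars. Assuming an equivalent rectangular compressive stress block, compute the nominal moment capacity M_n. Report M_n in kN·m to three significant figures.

M_n ≈ 1560 kN·m

Assume both tension and compression steel yield.
Net tension couple steel: A_s − A'_s = 5350 mm².
a = (A_s − A'_s) f_y / (0.85 f'_c b) = 2220250/(0.85 × 30.7 × 395) = 215.40 mm.
c = a/β₁ = 215.40/0.831 = 259.21 mm; ε'_s = 0.003(c − d')/c = 0.0022 ≥ f_y/E_s = 0.0021, so compression steel does yield.
M_n = (A_s − A'_s) f_y (d − a/2) + A'_s f_y (d − d') = [2220250 × (645 − 107.7) + 630800 × (645 − 65)] × 10⁻⁶ = 1192.94 + 365.86 = 1558.80 kN·m.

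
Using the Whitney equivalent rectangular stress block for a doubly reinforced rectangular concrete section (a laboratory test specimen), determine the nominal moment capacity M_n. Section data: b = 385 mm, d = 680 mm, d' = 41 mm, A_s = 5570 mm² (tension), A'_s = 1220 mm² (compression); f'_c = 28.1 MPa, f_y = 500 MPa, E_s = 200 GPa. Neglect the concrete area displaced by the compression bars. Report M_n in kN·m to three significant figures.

M_n ≈ 1610 kN·m

Assume both tension and compression steel yield.
Net tension couple steel: A_s − A'_s = 4350 mm².
a = (A_s − A'_s) f_y / (0.85 f'_c b) = 2175000/(0.85 × 28.1 × 385) = 236.52 mm.
c = a/β₁ = 236.52/0.849 = 278.59 mm; ε'_s = 0.003(c − d')/c = 0.0026 ≥ f_y/E_s = 0.0025, so compression steel does yield.
M_n = (A_s − A'_s) f_y (d − a/2) + A'_s f_y (d − d') = [2175000 × (680 − 118.26) + 610000 × (680 − 41)] × 10⁻⁶ = 1221.78 + 389.79 = 1611.57 kN·m.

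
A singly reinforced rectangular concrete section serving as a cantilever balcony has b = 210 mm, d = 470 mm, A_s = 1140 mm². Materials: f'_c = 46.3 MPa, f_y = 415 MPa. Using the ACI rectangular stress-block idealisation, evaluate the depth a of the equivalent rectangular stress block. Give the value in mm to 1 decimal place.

T = A_s f_y = 1140 × 415 = 473100 N = 473.1 kN.
Setting C = 0.85 f'_c a b equal to T: a = 473100/(0.85 × 46.3 × 210) = 57.2 mm.

a ≈ 57.2 mm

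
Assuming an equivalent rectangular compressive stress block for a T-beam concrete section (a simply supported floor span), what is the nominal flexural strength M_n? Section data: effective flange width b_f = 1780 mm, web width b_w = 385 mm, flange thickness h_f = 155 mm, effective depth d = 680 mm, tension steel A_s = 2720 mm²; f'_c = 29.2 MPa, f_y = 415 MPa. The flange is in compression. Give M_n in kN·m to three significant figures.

Tension: T = A_s f_y = 2720 × 415 = 1128800 N.
Try a within the flange: a = T/(0.85 f'_c b_f) = 1128800/(0.85 × 29.2 × 1780) = 25.55 mm.
Since a = 25.55 ≤ h_f = 155 mm, the stress block lies entirely in the flange; analyse as a rectangular beam of width b_f.
M_n = T(d − a/2) = 1128800 × (680 − 12.775) = 753.16 × 10⁶ N·mm.
M_n = 753.16 kN·m.

M_n ≈ 753 kN·m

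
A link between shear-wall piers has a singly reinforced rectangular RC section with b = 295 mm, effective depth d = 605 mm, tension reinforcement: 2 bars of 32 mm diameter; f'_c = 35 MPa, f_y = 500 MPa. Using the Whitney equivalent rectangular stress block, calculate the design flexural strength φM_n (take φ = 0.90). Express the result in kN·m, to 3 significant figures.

A_s = 2 × 804 = 1608 mm².
T = A_s f_y = 1608 × 500 = 804000 N = 804 kN.
From C = T: a = T/(0.85 f'_c b) = 804000/(0.85 × 35 × 295) = 91.61 mm.
M_n = T(d − a/2) = 804 kN × (605 − 45.805) mm = 449.59 kN·m.
φM_n = 0.90 × 449.59 = 404.63 kN·m.

φM_n ≈ 405 kN·m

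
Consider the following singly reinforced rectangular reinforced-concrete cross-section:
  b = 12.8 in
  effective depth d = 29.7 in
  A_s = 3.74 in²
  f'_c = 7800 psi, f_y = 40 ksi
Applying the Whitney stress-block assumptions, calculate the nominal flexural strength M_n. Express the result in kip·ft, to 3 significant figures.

M_n ≈ 359 kip·ft

T = A_s f_y = 3.74 × 40 = 149.6 kips.
a = T/(0.85 f'_c b) = 149.6/(0.85 × 7.8 × 12.8) = 1.763 in.
M_n = T(d − a/2) = 149.6 × (29.7 − 0.8815) = 4311.2 kip·in = 4311.2/12 = 359.27 kip·ft.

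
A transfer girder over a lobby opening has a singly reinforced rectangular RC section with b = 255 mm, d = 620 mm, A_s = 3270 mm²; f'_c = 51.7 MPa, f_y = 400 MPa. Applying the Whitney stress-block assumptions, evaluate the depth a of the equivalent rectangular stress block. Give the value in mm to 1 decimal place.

a ≈ 116.7 mm

T = A_s f_y = 3270 × 400 = 1308000 N = 1308 kN.
Setting C = 0.85 f'_c a b equal to T: a = 1308000/(0.85 × 51.7 × 255) = 116.7 mm.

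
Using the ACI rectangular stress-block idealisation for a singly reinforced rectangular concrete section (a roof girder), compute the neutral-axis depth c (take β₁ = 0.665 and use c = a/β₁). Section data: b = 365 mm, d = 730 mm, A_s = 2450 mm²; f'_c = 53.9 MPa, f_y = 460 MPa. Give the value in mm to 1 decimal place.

c ≈ 101.3 mm

T = A_s f_y = 2450 × 460 = 1127000 N = 1127 kN.
Setting C = 0.85 f'_c a b equal to T: a = 1127000/(0.85 × 53.9 × 365) = 67.394 mm.
With β₁ = 0.665, c = a/β₁ = 67.394/0.665 = 101.3 mm.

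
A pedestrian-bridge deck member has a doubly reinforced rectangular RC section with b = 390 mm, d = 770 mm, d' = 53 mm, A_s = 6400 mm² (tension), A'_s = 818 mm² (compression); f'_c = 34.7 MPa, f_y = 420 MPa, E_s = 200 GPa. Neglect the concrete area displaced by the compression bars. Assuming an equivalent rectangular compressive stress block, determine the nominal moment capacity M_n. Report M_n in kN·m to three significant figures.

M_n ≈ 1810 kN·m

Assume both tension and compression steel yield.
Net tension couple steel: A_s − A'_s = 5582 mm².
a = (A_s − A'_s) f_y / (0.85 f'_c b) = 2344440/(0.85 × 34.7 × 390) = 203.81 mm.
c = a/β₁ = 203.81/0.802 = 254.13 mm; ε'_s = 0.003(c − d')/c = 0.0024 ≥ f_y/E_s = 0.0021, so compression steel does yield.
M_n = (A_s − A'_s) f_y (d − a/2) + A'_s f_y (d − d') = [2344440 × (770 − 101.905) + 343560 × (770 − 53)] × 10⁻⁶ = 1566.31 + 246.33 = 1812.64 kN·m.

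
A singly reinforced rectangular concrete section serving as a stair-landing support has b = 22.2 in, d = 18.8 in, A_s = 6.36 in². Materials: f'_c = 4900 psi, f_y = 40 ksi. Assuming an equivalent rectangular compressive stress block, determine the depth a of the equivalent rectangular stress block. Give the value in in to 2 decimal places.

a ≈ 2.75 in

T = A_s f_y = 6.36 × 40 = 254.4 kips.
a = T/(0.85 f'_c b) = 254.4/(0.85 × 4.9 × 22.2) = 2.75 in.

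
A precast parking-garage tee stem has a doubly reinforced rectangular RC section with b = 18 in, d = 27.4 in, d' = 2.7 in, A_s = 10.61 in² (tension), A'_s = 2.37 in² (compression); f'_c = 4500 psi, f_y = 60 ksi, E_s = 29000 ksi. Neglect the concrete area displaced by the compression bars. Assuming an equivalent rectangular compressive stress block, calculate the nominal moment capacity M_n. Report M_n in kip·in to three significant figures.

Assume both steels yield.
a = (A_s − A'_s) f_y/(0.85 f'_c b) = (10.61 − 2.37) × 60/(0.85 × 4.5 × 18) = 7.181 in.
c = a/β₁ = 7.181/0.825 = 8.704 in; ε'_s = 0.003(c − d')/c = 0.0021 ≥ ε_y = 0.0021, so the compression steel yields.
M_n = (A_s − A'_s) f_y (d − a/2) + A'_s f_y (d − d') = 494.4 × (27.4 − 3.5905) + 142.2 × (27.4 − 2.7) = 11771.4 + 3512.3 = 15283.7 kip·in.

M_n ≈ 15300 kip·in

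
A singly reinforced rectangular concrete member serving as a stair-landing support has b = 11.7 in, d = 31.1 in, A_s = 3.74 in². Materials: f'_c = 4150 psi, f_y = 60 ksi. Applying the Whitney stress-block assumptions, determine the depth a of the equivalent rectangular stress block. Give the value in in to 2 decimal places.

T = A_s f_y = 3.74 × 60 = 224.4 kips.
a = T/(0.85 f'_c b) = 224.4/(0.85 × 4.15 × 11.7) = 5.44 in.

a ≈ 5.44 in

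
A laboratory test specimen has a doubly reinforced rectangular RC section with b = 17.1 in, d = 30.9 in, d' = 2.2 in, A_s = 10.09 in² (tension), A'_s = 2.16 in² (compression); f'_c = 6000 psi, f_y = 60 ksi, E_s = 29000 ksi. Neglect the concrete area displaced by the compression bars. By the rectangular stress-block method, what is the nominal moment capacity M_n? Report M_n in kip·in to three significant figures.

Assume both steels yield.
a = (A_s − A'_s) f_y/(0.85 f'_c b) = (10.09 − 2.16) × 60/(0.85 × 6 × 17.1) = 5.456 in.
c = a/β₁ = 5.456/0.75 = 7.275 in; ε'_s = 0.003(c − d')/c = 0.0021 ≥ ε_y = 0.0021, so the compression steel yields.
M_n = (A_s − A'_s) f_y (d − a/2) + A'_s f_y (d − d') = 475.8 × (30.9 − 2.728) + 129.6 × (30.9 − 2.2) = 13404.2 + 3719.5 = 17123.7 kip·in.

M_n ≈ 17100 kip·in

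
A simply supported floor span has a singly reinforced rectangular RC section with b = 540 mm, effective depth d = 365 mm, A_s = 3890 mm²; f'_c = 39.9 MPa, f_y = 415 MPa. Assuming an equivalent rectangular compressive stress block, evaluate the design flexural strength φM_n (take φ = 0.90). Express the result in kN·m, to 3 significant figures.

T = A_s f_y = 3890 × 415 = 1614350 N = 1614.35 kN.
From C = T: a = T/(0.85 f'_c b) = 1614350/(0.85 × 39.9 × 540) = 88.15 mm.
M_n = T(d − a/2) = 1614.35 kN × (365 − 44.075) mm = 518.09 kN·m.
φM_n = 0.90 × 518.09 = 466.28 kN·m.

φM_n ≈ 466 kN·m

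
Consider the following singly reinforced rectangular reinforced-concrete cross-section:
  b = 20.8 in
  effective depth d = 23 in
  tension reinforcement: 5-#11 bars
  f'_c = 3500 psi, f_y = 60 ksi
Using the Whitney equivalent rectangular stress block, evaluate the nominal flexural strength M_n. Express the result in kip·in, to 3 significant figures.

A_s = 5 × 1.56 = 7.8 in².
T = A_s f_y = 7.8 × 60 = 468 kips.
a = T/(0.85 f'_c b) = 468/(0.85 × 3.5 × 20.8) = 7.563 in.
M_n = T(d − a/2) = 468 × (23 − 3.7815) = 8994.3 kip·in.

M_n ≈ 8990 kip·in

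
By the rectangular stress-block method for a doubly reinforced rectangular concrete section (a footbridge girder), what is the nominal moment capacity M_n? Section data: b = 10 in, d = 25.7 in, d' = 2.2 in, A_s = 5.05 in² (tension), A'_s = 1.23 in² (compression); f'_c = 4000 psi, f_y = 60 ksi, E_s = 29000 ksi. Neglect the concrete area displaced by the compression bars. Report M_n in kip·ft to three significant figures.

Assume both steels yield.
a = (A_s − A'_s) f_y/(0.85 f'_c b) = (5.05 − 1.23) × 60/(0.85 × 4 × 10) = 6.741 in.
c = a/β₁ = 6.741/0.85 = 7.931 in; ε'_s = 0.003(c − d')/c = 0.0022 ≥ ε_y = 0.0021, so the compression steel yields.
M_n = (A_s − A'_s) f_y (d − a/2) + A'_s f_y (d − d') = 229.2 × (25.7 − 3.3705) + 73.8 × (25.7 − 2.2) = 5117.9 + 1734.3 = 6852.2 kip·in = 6852.2/12 = 571.02 kip·ft.

M_n ≈ 571 kip·ft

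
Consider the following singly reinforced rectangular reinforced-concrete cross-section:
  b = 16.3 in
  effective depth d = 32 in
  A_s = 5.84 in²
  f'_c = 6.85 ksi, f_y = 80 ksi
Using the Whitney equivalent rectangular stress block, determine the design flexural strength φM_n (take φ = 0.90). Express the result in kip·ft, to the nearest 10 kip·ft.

T = A_s f_y = 5.84 × 80 = 467.2 kips.
a = T/(0.85 f'_c b) = 467.2/(0.85 × 6.85 × 16.3) = 4.923 in.
M_n = T(d − a/2) = 467.2 × (32 − 2.4615) = 13800.4 kip·in = 13800.4/12 = 1150.03 kip·ft.
φM_n = 0.90 × 1150.03 = 1035.03 kip·ft.

φM_n ≈ 1040 kip·ft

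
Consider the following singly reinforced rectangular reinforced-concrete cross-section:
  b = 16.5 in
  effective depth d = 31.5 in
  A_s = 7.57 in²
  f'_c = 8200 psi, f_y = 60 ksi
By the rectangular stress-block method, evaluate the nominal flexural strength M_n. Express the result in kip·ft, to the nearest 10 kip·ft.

M_n ≈ 1120 kip·ft

T = A_s f_y = 7.57 × 60 = 454.2 kips.
a = T/(0.85 f'_c b) = 454.2/(0.85 × 8.2 × 16.5) = 3.949 in.
M_n = T(d − a/2) = 454.2 × (31.5 − 1.9745) = 13410.5 kip·in = 13410.5/12 = 1117.54 kip·ft.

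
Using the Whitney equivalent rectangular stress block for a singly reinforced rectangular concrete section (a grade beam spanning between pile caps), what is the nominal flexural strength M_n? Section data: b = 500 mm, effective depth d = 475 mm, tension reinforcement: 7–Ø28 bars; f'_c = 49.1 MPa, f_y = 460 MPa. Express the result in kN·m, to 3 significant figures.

M_n ≈ 848 kN·m

A_s = 7 × 616 = 4312 mm².
T = A_s f_y = 4312 × 460 = 1983520 N = 1983.52 kN.
From C = T: a = T/(0.85 f'_c b) = 1983520/(0.85 × 49.1 × 500) = 95.05 mm.
M_n = T(d − a/2) = 1983.52 kN × (475 − 47.525) mm = 847.91 kN·m.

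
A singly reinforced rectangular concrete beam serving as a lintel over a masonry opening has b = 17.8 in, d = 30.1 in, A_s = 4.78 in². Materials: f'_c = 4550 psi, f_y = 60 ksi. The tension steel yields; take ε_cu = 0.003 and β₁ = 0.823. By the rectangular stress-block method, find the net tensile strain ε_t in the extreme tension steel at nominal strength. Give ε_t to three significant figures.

a = A_s f_y/(0.85 f'_c b) = 4.166 in.
β₁ = 0.823, so c = a/β₁ = 4.166/0.823 = 5.062 in.
From the linear strain diagram with ε_cu = 0.003: ε_t = 0.003 (d − c)/c = 0.003 × (30.1 − 5.062)/5.062 = 0.0148.
Since ε_t ≥ 0.005, the section is tension-controlled.

ε_t ≈ 0.0148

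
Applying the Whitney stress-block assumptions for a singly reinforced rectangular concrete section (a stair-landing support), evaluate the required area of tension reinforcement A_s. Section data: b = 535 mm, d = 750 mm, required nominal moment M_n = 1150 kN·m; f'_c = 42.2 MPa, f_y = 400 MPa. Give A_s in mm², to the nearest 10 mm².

With M_n = 0.85 f'_c a b (d − a/2), solve the quadratic for a:
a = d − √(d² − 2M_n/(0.85 f'_c b)) = 750 − √(750² − 2 × 1150×10⁶/(0.85 × 42.2 × 535)) = 84.68 mm.
A_s = 0.85 f'_c a b / f_y = 0.85 × 42.2 × 84.68 × 535 / 400 = 4062.6 mm².

A_s ≈ 4060 mm²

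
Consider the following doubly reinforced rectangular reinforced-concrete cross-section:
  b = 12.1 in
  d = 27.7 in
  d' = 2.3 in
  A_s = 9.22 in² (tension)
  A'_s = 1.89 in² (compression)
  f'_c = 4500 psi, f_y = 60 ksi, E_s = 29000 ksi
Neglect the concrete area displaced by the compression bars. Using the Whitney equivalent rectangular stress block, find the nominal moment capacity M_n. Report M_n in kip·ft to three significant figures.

M_n ≈ 1080 kip·ft

Assume both steels yield.
a = (A_s − A'_s) f_y/(0.85 f'_c b) = (9.22 − 1.89) × 60/(0.85 × 4.5 × 12.1) = 9.503 in.
c = a/β₁ = 9.503/0.825 = 11.519 in; ε'_s = 0.003(c − d')/c = 0.0024 ≥ ε_y = 0.0021, so the compression steel yields.
M_n = (A_s − A'_s) f_y (d − a/2) + A'_s f_y (d − d') = 439.8 × (27.7 − 4.7515) + 113.4 × (27.7 − 2.3) = 10092.8 + 2880.4 = 12973.2 kip·in = 12973.2/12 = 1081.10 kip·ft.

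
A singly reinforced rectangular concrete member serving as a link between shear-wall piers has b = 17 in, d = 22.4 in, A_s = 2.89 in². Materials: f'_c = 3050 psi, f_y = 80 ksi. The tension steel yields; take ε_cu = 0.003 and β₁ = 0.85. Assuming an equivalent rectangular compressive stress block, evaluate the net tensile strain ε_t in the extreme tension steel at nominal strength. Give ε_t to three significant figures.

a = A_s f_y/(0.85 f'_c b) = 5.246 in.
β₁ = 0.85, so c = a/β₁ = 5.246/0.85 = 6.172 in.
From the linear strain diagram with ε_cu = 0.003: ε_t = 0.003 (d − c)/c = 0.003 × (22.4 − 6.172)/6.172 = 0.00789.
Since ε_t ≥ 0.005, the section is tension-controlled.

ε_t ≈ 0.00789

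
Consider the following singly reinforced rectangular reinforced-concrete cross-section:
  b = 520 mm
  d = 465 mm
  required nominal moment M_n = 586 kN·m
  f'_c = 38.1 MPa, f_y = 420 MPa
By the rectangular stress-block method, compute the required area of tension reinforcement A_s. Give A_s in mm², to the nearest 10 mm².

A_s ≈ 3290 mm²

With M_n = 0.85 f'_c a b (d − a/2), solve the quadratic for a:
a = d − √(d² − 2M_n/(0.85 f'_c b)) = 465 − √(465² − 2 × 586×10⁶/(0.85 × 38.1 × 520)) = 82.08 mm.
A_s = 0.85 f'_c a b / f_y = 0.85 × 38.1 × 82.08 × 520 / 420 = 3291.1 mm².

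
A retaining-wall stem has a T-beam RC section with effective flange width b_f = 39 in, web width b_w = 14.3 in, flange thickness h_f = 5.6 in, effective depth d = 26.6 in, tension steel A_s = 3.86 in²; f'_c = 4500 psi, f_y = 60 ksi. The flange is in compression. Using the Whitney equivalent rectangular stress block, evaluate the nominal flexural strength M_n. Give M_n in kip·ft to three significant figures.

Tension: T = A_s f_y = 3.86 × 60 = 231.6 kips.
Try a within the flange: a = T/(0.85 f'_c b_f) = 231.6/(0.85 × 4.5 × 39) = 1.553 in.
Since a = 1.553 ≤ h_f = 5.6 in, the stress block lies entirely in the flange; analyse as a rectangular beam of width b_f.
M_n = T(d − a/2) = 231.6 × (26.6 − 0.7765) = 5980.7 kip·in.
M_n = 5980.7/12 = 498.39 kip·ft.

M_n ≈ 498 kip·ft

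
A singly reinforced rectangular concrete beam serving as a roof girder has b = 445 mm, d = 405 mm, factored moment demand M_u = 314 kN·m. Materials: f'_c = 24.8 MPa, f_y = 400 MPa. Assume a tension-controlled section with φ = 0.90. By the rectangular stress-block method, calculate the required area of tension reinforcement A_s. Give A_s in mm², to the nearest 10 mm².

A_s ≈ 2480 mm²

M_n = M_u/φ = 314/0.90 = 348.889 kN·m.
With M_n = 0.85 f'_c a b (d − a/2), solve the quadratic for a:
a = d − √(d² − 2M_n/(0.85 f'_c b)) = 405 − √(405² − 2 × 348.889×10⁶/(0.85 × 24.8 × 445)) = 105.60 mm.
A_s = 0.85 f'_c a b / f_y = 0.85 × 24.8 × 105.60 × 445 / 400 = 2476.5 mm².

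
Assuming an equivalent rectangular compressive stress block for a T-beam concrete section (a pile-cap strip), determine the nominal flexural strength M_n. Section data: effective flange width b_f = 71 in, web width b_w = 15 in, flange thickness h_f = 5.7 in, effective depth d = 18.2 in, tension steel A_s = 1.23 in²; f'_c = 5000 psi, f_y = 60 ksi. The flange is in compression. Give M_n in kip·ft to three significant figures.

M_n ≈ 111 kip·ft

Tension: T = A_s f_y = 1.23 × 60 = 73.8 kips.
Try a within the flange: a = T/(0.85 f'_c b_f) = 73.8/(0.85 × 5 × 71) = 0.245 in.
Since a = 0.245 ≤ h_f = 5.7 in, the stress block lies entirely in the flange; analyse as a rectangular beam of width b_f.
M_n = T(d − a/2) = 73.8 × (18.2 − 0.1225) = 1334.1 kip·in.
M_n = 1334.1/12 = 111.18 kip·ft.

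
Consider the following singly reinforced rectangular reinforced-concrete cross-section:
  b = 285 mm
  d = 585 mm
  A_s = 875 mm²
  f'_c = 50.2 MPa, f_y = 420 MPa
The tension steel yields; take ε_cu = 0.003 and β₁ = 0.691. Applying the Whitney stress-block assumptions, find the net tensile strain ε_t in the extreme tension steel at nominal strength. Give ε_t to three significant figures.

ε_t ≈ 0.0371

a = A_s f_y/(0.85 f'_c b) = 30.22 mm.
β₁ = 0.691, so c = a/β₁ = 30.22/0.691 = 43.73 mm.
From the linear strain diagram with ε_cu = 0.003: ε_t = 0.003 (d − c)/c = 0.003 × (585 − 43.73)/43.73 = 0.0371.
Since ε_t ≥ 0.005, the section is tension-controlled.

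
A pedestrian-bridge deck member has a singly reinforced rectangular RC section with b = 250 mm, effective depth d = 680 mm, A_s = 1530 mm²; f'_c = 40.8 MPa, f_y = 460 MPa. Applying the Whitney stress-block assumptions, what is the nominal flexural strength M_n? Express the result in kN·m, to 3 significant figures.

T = A_s f_y = 1530 × 460 = 703800 N = 703.8 kN.
From C = T: a = T/(0.85 f'_c b) = 703800/(0.85 × 40.8 × 250) = 81.18 mm.
M_n = T(d − a/2) = 703.8 kN × (680 − 40.59) mm = 450.02 kN·m.

M_n ≈ 450 kN·m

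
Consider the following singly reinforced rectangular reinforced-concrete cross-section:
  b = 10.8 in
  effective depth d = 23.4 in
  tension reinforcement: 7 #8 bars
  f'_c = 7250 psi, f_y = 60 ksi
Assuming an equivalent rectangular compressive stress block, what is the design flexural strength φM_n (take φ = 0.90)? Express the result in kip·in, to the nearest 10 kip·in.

φM_n ≈ 6240 kip·in

A_s = 7 × 0.79 = 5.53 in².
T = A_s f_y = 5.53 × 60 = 331.8 kips.
a = T/(0.85 f'_c b) = 331.8/(0.85 × 7.25 × 10.8) = 4.985 in.
M_n = T(d − a/2) = 331.8 × (23.4 − 2.4925) = 6937.1 kip·in.
φM_n = 0.90 × 6937.1 = 6243.4 kip·in.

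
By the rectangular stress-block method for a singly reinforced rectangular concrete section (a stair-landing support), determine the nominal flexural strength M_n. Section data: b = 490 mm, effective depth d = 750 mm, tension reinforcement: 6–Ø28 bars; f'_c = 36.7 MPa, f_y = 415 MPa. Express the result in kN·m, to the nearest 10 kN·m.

M_n ≈ 1070 kN·m

A_s = 6 × 616 = 3696 mm².
T = A_s f_y = 3696 × 415 = 1533840 N = 1533.84 kN.
From C = T: a = T/(0.85 f'_c b) = 1533840/(0.85 × 36.7 × 490) = 100.35 mm.
M_n = T(d − a/2) = 1533.84 kN × (750 − 50.175) mm = 1073.42 kN·m.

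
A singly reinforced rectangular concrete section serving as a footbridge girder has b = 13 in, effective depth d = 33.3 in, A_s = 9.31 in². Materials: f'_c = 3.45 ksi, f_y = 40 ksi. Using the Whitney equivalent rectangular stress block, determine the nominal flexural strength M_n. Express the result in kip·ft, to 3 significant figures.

M_n ≈ 882 kip·ft

T = A_s f_y = 9.31 × 40 = 372.4 kips.
a = T/(0.85 f'_c b) = 372.4/(0.85 × 3.45 × 13) = 9.769 in.
M_n = T(d − a/2) = 372.4 × (33.3 − 4.8845) = 10581.9 kip·in = 10581.9/12 = 881.83 kip·ft.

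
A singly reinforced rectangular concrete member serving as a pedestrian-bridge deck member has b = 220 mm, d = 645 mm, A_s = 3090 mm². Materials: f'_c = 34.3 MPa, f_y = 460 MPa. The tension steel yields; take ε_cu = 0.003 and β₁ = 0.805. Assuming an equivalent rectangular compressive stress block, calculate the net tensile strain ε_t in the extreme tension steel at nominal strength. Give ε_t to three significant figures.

ε_t ≈ 0.00403

a = A_s f_y/(0.85 f'_c b) = 221.61 mm.
β₁ = 0.805, so c = a/β₁ = 221.61/0.805 = 275.29 mm.
From the linear strain diagram with ε_cu = 0.003: ε_t = 0.003 (d − c)/c = 0.003 × (645 − 275.29)/275.29 = 0.00403.
ε_t is between 0.004 and 0.005 — transition zone.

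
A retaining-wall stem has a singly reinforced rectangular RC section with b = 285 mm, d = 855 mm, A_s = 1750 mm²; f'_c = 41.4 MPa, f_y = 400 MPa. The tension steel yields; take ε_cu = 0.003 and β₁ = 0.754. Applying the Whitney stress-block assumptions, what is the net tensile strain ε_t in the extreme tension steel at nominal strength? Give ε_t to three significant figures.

ε_t ≈ 0.0247

a = A_s f_y/(0.85 f'_c b) = 69.80 mm.
β₁ = 0.754, so c = a/β₁ = 69.80/0.754 = 92.57 mm.
From the linear strain diagram with ε_cu = 0.003: ε_t = 0.003 (d − c)/c = 0.003 × (855 − 92.57)/92.57 = 0.0247.
Since ε_t ≥ 0.005, the section is tension-controlled.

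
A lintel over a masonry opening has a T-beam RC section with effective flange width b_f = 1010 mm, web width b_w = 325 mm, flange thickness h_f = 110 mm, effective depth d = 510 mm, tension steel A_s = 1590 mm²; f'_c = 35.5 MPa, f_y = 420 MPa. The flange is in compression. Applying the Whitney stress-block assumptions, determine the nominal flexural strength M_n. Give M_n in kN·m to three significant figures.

Tension: T = A_s f_y = 1590 × 420 = 667800 N.
Try a within the flange: a = T/(0.85 f'_c b_f) = 667800/(0.85 × 35.5 × 1010) = 21.91 mm.
Since a = 21.91 ≤ h_f = 110 mm, the stress block lies entirely in the flange; analyse as a rectangular beam of width b_f.
M_n = T(d − a/2) = 667800 × (510 − 10.955) = 333.26 × 10⁶ N·mm.
M_n = 333.26 kN·m.

M_n ≈ 333 kN·m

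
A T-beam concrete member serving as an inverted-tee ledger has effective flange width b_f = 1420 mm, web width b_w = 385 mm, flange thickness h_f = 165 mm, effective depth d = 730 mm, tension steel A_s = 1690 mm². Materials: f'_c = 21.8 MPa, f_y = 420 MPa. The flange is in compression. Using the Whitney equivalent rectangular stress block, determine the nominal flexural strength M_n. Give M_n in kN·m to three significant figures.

M_n ≈ 509 kN·m

Tension: T = A_s f_y = 1690 × 420 = 709800 N.
Try a within the flange: a = T/(0.85 f'_c b_f) = 709800/(0.85 × 21.8 × 1420) = 26.98 mm.
Since a = 26.98 ≤ h_f = 165 mm, the stress block lies entirely in the flange; analyse as a rectangular beam of width b_f.
M_n = T(d − a/2) = 709800 × (730 − 13.49) = 508.58 × 10⁶ N·mm.
M_n = 508.58 kN·m.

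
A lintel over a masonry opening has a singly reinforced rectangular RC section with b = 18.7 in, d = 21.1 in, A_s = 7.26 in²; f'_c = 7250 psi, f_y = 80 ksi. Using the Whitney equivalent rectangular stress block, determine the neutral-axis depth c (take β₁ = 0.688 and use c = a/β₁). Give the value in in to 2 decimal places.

c ≈ 7.33 in

T = A_s f_y = 7.26 × 80 = 580.8 kips.
a = T/(0.85 f'_c b) = 580.8/(0.85 × 7.25 × 18.7) = 5.0400 in.
With β₁ = 0.688, c = a/β₁ = 5.0400/0.688 = 7.33 in.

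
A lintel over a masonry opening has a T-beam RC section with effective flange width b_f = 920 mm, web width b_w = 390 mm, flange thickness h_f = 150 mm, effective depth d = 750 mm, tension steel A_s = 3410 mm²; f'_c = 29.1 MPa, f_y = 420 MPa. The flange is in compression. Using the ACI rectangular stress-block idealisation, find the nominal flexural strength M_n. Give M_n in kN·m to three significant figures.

Tension: T = A_s f_y = 3410 × 420 = 1432200 N.
Try a within the flange: a = T/(0.85 f'_c b_f) = 1432200/(0.85 × 29.1 × 920) = 62.94 mm.
Since a = 62.94 ≤ h_f = 150 mm, the stress block lies entirely in the flange; analyse as a rectangular beam of width b_f.
M_n = T(d − a/2) = 1432200 × (750 − 31.47) = 1029.08 × 10⁶ N·mm.
M_n = 1029.08 kN·m.

M_n ≈ 1030 kN·m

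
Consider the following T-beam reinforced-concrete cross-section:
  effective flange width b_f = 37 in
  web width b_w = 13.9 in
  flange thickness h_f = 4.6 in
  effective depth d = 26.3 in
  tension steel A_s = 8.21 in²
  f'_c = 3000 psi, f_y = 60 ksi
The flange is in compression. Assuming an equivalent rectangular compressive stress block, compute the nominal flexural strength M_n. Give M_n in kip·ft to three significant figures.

Tension: T = A_s f_y = 8.21 × 60 = 492.6 kips.
Try a within the flange: a = T/(0.85 f'_c b_f) = 492.6/(0.85 × 3 × 37) = 5.221 in.
a = 5.221 > h_f = 4.6 in: the block extends into the web. Split into flange-overhang and web parts.
C_f = 0.85 f'_c (b_f − b_w) h_f = 0.85 × 3 × (37 − 13.9) × 4.6 = 271.0 kips.
Remaining web compression depth: a_w = (T − C_f)/(0.85 f'_c b_w) = (492.6 − 271.0)/(0.85 × 3 × 13.9) = 6.252 in.
M_n = C_f(d − h_f/2) + (T − C_f)(d − a_w/2) = 271.0 × (26.3 − 2.3) + 221.6 × (26.3 − 3.126) = 6504.0 + 5135.4 = 11639.4 kip·in.
M_n = 11639.4/12 = 969.95 kip·ft.

M_n ≈ 970 kip·ft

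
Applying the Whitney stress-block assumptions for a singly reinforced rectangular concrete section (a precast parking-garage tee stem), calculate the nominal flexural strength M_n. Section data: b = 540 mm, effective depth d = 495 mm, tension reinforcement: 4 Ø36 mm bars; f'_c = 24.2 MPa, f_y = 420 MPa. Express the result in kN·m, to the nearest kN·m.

A_s = 4 × 1018 = 4072 mm².
T = A_s f_y = 4072 × 420 = 1710240 N = 1710.24 kN.
From C = T: a = T/(0.85 f'_c b) = 1710240/(0.85 × 24.2 × 540) = 153.97 mm.
M_n = T(d − a/2) = 1710.24 kN × (495 − 76.985) mm = 714.91 kN·m.

M_n ≈ 715 kN·m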